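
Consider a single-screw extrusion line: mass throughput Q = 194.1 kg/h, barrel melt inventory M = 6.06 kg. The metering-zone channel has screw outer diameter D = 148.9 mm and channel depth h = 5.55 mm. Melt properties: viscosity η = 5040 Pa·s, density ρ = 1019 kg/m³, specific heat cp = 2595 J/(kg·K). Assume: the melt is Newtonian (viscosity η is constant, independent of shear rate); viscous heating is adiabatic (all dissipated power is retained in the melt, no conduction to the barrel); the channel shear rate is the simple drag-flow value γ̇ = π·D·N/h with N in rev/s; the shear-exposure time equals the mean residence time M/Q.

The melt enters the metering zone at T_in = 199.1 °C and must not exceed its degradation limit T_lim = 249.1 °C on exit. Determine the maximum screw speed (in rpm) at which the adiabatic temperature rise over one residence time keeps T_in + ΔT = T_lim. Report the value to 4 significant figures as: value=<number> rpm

Convert throughput: Q = 194.1 kg/h = 194.1/3600 = 0.0539167 kg/s
Mean residence time: t_res = M/Q_s = 6.06 kg / 0.0539167 kg/s = 112.396 s
D = 148.9 mm = 0.1489 m;  h = 5.55 mm = 0.00555 m
Allowable rise: ΔT_a = T_lim − T_in = 249.1 − 199.1 = 50 K
γ̇_max² = ΔT_a·ρ·cp/(η·t_res) = 50·1019·2595/(5040·112.396) = 233.4 s⁻²
γ̇_max = √233.4 = 15.2774 s⁻¹
N_max = γ̇_max h / (πD) = 15.2774·0.00555/(π·0.1489) = 0.181259 rev/s → ×60 = 10.8755 rpm

value=10.88 rpm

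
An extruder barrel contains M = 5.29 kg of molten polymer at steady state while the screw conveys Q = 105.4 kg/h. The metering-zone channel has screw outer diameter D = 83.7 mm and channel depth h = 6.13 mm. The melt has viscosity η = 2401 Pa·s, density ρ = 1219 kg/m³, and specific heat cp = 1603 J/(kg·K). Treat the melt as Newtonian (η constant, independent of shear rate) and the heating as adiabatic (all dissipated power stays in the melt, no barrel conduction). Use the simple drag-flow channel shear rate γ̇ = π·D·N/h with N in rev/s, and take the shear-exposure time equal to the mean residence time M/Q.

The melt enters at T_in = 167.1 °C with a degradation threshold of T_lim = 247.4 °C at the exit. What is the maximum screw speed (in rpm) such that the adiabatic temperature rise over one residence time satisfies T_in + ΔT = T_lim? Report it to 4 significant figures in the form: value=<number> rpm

value=26.60 rpm

Convert throughput: Q = 105.4 kg/h = 105.4/3600 = 0.0292778 kg/s
t_res = M / Q_s = 5.29 / 0.0292778 = 180.683 s
Convert to metres: D = 0.0837 m, h = 0.00613 m
ΔT_a = T_lim − T_in = 247.4 °C − 167.1 °C = 80.3 K
γ̇_max² = ΔT_a·ρ·cp/(η·t_res) = 80.3·1219·1603/(2401·180.683) = 361.695 s⁻²
γ̇_max = √361.695 = 19.0183 s⁻¹
N_max = γ̇_max h / (πD) = 19.0183·0.00613/(π·0.0837) = 0.44336 rev/s → ×60 = 26.6016 rpm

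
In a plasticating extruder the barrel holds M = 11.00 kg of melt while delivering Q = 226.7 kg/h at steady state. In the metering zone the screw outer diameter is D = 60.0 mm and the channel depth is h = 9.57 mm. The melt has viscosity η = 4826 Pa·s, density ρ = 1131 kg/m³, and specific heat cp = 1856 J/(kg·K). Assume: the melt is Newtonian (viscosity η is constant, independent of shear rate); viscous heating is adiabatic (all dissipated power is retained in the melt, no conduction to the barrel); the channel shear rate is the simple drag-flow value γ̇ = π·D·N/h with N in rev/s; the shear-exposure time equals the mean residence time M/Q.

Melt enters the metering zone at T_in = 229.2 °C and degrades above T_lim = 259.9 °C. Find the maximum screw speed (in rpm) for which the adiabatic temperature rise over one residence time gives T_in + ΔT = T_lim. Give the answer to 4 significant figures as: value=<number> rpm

Q_s = Q / 3600 = 226.7 / 3600 = 0.0629722 kg/s
t_res = M / Q_s = 11.00 / 0.0629722 = 174.68 s
Convert to metres: D = 0.06 m, h = 0.00957 m
ΔT_a = T_lim − T_in = 259.9 − 229.2 = 30.7 K
γ̇_max² = ΔT_a·ρ·cp / (η·t_res) = [30.7 × 1131 × 1856] / [4826 × 174.68] = 76.4448 s⁻²
γ̇_max = √76.4448 = 8.74327 s⁻¹
N_max = γ̇_max h / (πD) = 8.74327·0.00957/(π·0.06) = 0.4439 rev/s → ×60 = 26.634 rpm

value=26.63 rpm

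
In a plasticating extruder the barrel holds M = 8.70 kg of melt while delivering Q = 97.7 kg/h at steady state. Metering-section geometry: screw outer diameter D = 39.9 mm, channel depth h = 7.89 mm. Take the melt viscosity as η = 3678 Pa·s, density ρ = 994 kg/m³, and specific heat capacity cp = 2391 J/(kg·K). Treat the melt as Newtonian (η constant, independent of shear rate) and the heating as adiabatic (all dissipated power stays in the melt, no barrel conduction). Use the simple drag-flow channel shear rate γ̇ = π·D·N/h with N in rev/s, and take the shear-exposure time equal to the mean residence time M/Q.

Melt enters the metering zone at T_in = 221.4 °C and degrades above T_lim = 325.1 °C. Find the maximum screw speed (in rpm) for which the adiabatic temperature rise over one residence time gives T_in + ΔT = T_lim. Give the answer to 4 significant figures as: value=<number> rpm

value=54.60 rpm

Q_s = Q / 3600 = 97.7 / 3600 = 0.0271389 kg/s
t_res = M / Q_s = 8.70 / 0.0271389 = 320.573 s
D = 39.9 mm = 0.0399 m;  h = 7.89 mm = 0.00789 m
ΔT_a = T_lim − T_in = 325.1 − 221.4 = 103.7 K
γ̇_max² = ΔT_a·ρ·cp / (η·t_res) = [103.7 × 994 × 2391] / [3678 × 320.573] = 209.029 s⁻²
Take the square root: γ̇_max = √(209.029) = 14.4578 s⁻¹
Solve γ̇ = πDN/h for N: N_max = γ̇_max·h/(π·D) = 14.4578 × 0.00789 / (π × 0.0399) = 0.910033 rev/s = 54.602 rpm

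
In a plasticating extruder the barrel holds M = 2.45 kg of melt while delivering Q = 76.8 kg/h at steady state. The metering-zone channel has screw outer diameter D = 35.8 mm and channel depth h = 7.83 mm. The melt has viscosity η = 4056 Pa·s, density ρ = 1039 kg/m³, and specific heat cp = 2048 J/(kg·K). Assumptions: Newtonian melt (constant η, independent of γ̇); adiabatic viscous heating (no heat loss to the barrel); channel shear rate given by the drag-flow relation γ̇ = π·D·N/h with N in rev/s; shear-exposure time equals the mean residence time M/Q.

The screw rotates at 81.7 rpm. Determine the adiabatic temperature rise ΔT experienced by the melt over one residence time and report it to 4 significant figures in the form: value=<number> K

value=83.74 K

Q_s = Q / 3600 = 76.8 / 3600 = 0.0213333 kg/s
Mean residence time: t_res = M/Q_s = 2.45 kg / 0.0213333 kg/s = 114.844 s
Convert to SI: D = 0.0358 m, h = 0.00783 m, N = 81.7/60 = 1.36167 rev/s
γ̇ = π D N / h = (π)(0.0358)(1.36167) / 0.00783 = 19.5588 s⁻¹
ΔT = η·γ̇²·t_res / (ρ·cp) = 4056 · (19.5588)² · 114.844 / (1039 · 2048) = 83.7421 K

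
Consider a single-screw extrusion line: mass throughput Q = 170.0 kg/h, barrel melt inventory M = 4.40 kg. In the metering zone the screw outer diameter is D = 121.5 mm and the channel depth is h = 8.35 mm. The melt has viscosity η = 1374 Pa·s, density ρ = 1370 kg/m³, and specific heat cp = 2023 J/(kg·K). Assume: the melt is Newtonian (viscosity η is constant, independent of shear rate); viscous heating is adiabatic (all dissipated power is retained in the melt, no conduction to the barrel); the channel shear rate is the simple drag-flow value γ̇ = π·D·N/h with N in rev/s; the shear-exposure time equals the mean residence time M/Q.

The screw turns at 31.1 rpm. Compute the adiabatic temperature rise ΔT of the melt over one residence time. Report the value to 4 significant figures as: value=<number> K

value=25.93 K

Q_s = Q / 3600 = 170.0 / 3600 = 0.0472222 kg/s
t_res = M / Q_s = 4.40 / 0.0472222 = 93.1765 s
D = 121.5 mm = 0.1215 m;  h = 8.35 mm = 0.00835 m;  N = 31.1 rpm / 60 = 0.518333 rev/s
Shear rate: γ̇ = πDN/h = π·0.1215·0.518333/0.00835 = 23.6946 s⁻¹
ΔT = η·γ̇²·t_res/(ρ·cp) = [1374 × 23.6946² × 93.1765] / [1370 × 2023] = 25.9343 K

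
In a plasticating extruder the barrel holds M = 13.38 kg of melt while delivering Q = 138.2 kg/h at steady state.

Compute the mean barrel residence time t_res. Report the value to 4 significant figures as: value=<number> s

Throughput in SI: Q_s = 138.2 kg/h ÷ 3600 s/h = 0.0383889 kg/s
t_res = M / Q_s = 13.38 ÷ 0.0383889 = 348.538 s

value=348.5 s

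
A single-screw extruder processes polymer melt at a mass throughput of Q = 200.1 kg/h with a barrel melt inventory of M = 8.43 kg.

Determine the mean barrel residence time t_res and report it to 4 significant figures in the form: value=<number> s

value=151.7 s

Convert throughput: Q = 200.1 kg/h = 200.1/3600 = 0.0555833 kg/s
t_res = M / Q_s = 8.43 ÷ 0.0555833 = 151.664 s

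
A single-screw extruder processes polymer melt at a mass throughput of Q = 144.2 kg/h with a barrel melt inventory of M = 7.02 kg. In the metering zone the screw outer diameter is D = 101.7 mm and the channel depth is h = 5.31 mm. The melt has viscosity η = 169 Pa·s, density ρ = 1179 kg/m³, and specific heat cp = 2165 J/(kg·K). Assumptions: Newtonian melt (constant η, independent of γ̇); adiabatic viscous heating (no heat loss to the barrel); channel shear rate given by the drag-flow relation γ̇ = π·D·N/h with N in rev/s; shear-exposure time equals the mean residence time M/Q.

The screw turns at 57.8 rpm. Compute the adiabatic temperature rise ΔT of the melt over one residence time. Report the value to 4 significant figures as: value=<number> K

Throughput in SI: Q_s = 144.2 kg/h ÷ 3600 s/h = 0.0400556 kg/s
t_res = M / Q_s = 7.02 / 0.0400556 = 175.257 s
Geometry in metres: D = 101.7 mm → 0.1017 m, h = 5.31 mm → 0.00531 m; screw speed N = 57.8 rpm = 0.963333 rev/s
Shear rate: γ̇ = πDN/h = π·0.1017·0.963333/0.00531 = 57.9633 s⁻¹
ΔT = η·γ̇²·t_res/(ρ·cp) = [169 × 57.9633² × 175.257] / [1179 × 2165] = 38.9848 K

value=38.98 K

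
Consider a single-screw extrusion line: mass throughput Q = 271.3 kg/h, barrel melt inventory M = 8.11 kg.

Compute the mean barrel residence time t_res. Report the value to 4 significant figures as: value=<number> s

value=107.6 s

Throughput in SI: Q_s = 271.3 kg/h ÷ 3600 s/h = 0.0753611 kg/s
t_res = M / Q_s = 8.11 / 0.0753611 = 107.615 s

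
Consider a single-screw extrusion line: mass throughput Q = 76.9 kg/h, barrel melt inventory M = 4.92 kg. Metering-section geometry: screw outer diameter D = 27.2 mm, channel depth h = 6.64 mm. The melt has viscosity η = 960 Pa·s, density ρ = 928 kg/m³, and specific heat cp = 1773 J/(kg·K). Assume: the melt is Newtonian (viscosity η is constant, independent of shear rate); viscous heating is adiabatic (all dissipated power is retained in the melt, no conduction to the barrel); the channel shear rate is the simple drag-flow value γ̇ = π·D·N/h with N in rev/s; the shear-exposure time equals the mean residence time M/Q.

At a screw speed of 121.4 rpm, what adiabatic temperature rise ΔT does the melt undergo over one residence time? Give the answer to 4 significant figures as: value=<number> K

value=91.12 K

Throughput in SI: Q_s = 76.9 kg/h ÷ 3600 s/h = 0.0213611 kg/s
t_res = M / Q_s = 4.92 ÷ 0.0213611 = 230.325 s
Geometry in metres: D = 27.2 mm → 0.0272 m, h = 6.64 mm → 0.00664 m; screw speed N = 121.4 rpm = 2.02333 rev/s
γ̇ = π D N / h = (π)(0.0272)(2.02333) / 0.00664 = 26.0386 s⁻¹
Adiabatic rise: ΔT = η γ̇² t_res / (ρ cp) = 960·(26.0386)²·230.325 / (928·1773) = 91.1155 K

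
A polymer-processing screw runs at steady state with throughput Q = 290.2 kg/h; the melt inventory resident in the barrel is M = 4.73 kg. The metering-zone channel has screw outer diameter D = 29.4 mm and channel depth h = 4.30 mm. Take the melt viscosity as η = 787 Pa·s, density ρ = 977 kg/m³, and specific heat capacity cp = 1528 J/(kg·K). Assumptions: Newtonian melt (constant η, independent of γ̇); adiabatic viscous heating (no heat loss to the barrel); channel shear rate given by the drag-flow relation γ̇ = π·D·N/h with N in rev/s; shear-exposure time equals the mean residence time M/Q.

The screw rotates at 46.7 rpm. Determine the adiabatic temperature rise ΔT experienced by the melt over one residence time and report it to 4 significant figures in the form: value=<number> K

Q_s = Q / 3600 = 290.2 / 3600 = 0.0806111 kg/s
t_res = M / Q_s = 4.73 / 0.0806111 = 58.6768 s
D = 29.4 mm = 0.0294 m;  h = 4.30 mm = 0.0043 m;  N = 46.7 rpm / 60 = 0.778333 rev/s
γ̇ = π D N / h = (π)(0.0294)(0.778333) / 0.0043 = 16.7184 s⁻¹
ΔT = η·γ̇²·t_res / (ρ·cp) = 787 · (16.7184)² · 58.6768 / (977 · 1528) = 8.64593 K

value=8.646 K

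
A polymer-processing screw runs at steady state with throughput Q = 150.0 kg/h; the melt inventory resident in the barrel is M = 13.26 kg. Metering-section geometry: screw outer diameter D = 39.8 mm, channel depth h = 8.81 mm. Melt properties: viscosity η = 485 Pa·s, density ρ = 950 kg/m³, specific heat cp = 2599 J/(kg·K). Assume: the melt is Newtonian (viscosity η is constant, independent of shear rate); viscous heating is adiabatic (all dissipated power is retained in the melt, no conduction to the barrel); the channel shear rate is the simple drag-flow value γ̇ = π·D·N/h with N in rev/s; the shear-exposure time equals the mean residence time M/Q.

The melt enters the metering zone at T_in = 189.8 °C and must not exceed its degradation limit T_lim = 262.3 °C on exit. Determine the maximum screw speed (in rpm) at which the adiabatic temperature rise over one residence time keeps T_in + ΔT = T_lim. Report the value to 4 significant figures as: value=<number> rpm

value=144.0 rpm

Throughput in SI: Q_s = 150.0 kg/h ÷ 3600 s/h = 0.0416667 kg/s
t_res = M / Q_s = 13.26 ÷ 0.0416667 = 318.24 s
D = 39.8 mm = 0.0398 m;  h = 8.81 mm = 0.00881 m
Allowable rise: ΔT_a = T_lim − T_in = 262.3 − 189.8 = 72.5 K
Invert ΔT = ηγ̇²t_res/(ρcp) for γ̇: γ̇_max² = ΔT_a ρ cp / (η t_res) = 72.5·950·2599 / (485·318.24) = 1159.77 s⁻²
γ̇_max = sqrt(1159.77) = 34.0554 s⁻¹
N_max = γ̇_max h / (πD) = 34.0554·0.00881/(π·0.0398) = 2.39954 rev/s → ×60 = 143.973 rpm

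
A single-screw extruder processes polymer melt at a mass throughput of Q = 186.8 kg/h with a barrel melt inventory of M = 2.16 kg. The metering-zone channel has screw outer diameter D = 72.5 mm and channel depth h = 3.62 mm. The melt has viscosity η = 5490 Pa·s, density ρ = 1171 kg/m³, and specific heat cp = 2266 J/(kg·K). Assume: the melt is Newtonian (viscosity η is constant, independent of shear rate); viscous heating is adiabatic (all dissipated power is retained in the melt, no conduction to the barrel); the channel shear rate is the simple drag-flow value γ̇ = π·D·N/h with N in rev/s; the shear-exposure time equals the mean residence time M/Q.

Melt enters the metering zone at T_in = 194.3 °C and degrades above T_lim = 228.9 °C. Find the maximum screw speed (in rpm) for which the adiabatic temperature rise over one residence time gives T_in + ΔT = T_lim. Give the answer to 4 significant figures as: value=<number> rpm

value=19.11 rpm

Convert throughput: Q = 186.8 kg/h = 186.8/3600 = 0.0518889 kg/s
t_res = M / Q_s = 2.16 ÷ 0.0518889 = 41.6274 s
Geometry in SI: D = 72.5 mm → 0.0725 m, h = 3.62 mm → 0.00362 m
ΔT_a = T_lim − T_in = 228.9 °C − 194.3 °C = 34.6 K
γ̇_max² = ΔT_a·ρ·cp / (η·t_res) = [34.6 × 1171 × 2266] / [5490 × 41.6274] = 401.736 s⁻²
γ̇_max = √401.736 = 20.0434 s⁻¹
Solve γ̇ = πDN/h for N: N_max = γ̇_max·h/(π·D) = 20.0434 × 0.00362 / (π × 0.0725) = 0.31856 rev/s = 19.1136 rpm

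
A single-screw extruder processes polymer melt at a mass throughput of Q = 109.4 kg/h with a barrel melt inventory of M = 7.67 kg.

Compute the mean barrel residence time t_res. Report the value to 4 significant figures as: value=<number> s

Convert throughput: Q = 109.4 kg/h = 109.4/3600 = 0.0303889 kg/s
t_res = M / Q_s = 7.67 / 0.0303889 = 252.395 s

value=252.4 s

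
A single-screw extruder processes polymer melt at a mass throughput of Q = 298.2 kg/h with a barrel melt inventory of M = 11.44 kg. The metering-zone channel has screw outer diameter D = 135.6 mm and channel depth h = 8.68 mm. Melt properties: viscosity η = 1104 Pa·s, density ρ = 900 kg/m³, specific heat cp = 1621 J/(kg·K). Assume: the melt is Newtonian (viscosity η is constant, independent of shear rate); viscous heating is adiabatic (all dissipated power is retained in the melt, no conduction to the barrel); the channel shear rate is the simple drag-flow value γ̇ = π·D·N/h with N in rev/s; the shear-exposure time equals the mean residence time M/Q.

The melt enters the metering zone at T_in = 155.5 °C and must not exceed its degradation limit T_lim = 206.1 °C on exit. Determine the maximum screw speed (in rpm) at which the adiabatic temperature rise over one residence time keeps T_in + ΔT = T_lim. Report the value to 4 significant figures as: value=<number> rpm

Q_s = Q / 3600 = 298.2 / 3600 = 0.0828333 kg/s
t_res = M / Q_s = 11.44 / 0.0828333 = 138.109 s
Geometry in SI: D = 135.6 mm → 0.1356 m, h = 8.68 mm → 0.00868 m
ΔT_a = T_lim − T_in = 206.1 °C − 155.5 °C = 50.6 K
γ̇_max² = ΔT_a·ρ·cp/(η·t_res) = 50.6·900·1621/(1104·138.109) = 484.157 s⁻²
γ̇_max = sqrt(484.157) = 22.0036 s⁻¹
N_max = γ̇_max h / (πD) = 22.0036·0.00868/(π·0.1356) = 0.448336 rev/s → ×60 = 26.9001 rpm

value=26.90 rpm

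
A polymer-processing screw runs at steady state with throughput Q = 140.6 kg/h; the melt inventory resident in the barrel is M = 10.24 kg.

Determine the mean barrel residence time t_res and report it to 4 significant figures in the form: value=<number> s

Throughput in SI: Q_s = 140.6 kg/h ÷ 3600 s/h = 0.0390556 kg/s
t_res = M / Q_s = 10.24 / 0.0390556 = 262.191 s

value=262.2 s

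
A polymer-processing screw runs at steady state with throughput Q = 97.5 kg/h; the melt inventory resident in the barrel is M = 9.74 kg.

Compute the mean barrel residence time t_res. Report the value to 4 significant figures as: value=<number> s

Q_s = Q / 3600 = 97.5 / 3600 = 0.0270833 kg/s
Mean residence time: t_res = M/Q_s = 9.74 kg / 0.0270833 kg/s = 359.631 s

value=359.6 s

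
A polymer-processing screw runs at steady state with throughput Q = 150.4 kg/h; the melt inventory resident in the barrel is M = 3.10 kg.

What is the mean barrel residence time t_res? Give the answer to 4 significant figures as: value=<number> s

Convert throughput: Q = 150.4 kg/h = 150.4/3600 = 0.0417778 kg/s
t_res = M / Q_s = 3.10 ÷ 0.0417778 = 74.2021 s

value=74.20 s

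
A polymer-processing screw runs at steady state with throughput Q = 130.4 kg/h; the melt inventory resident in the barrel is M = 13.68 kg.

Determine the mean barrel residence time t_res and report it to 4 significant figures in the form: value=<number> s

Q_s = Q / 3600 = 130.4 / 3600 = 0.0362222 kg/s
t_res = M / Q_s = 13.68 / 0.0362222 = 377.669 s

value=377.7 s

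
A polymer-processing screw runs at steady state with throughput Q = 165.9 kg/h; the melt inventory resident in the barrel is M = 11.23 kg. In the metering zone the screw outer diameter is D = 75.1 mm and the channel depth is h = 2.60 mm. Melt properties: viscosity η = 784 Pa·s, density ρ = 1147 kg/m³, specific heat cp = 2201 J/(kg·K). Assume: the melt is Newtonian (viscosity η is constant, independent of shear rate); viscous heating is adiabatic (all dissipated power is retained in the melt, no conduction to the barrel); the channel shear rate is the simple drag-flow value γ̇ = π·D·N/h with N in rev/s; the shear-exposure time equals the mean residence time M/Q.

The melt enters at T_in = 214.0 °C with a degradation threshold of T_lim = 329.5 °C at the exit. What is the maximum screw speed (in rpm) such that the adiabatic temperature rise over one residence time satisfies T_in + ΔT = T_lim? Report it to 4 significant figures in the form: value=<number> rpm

Q_s = Q / 3600 = 165.9 / 3600 = 0.0460833 kg/s
t_res = M / Q_s = 11.23 / 0.0460833 = 243.689 s
D = 75.1 mm = 0.0751 m;  h = 2.60 mm = 0.0026 m
Allowable rise: ΔT_a = T_lim − T_in = 329.5 − 214.0 = 115.5 K
γ̇_max² = ΔT_a·ρ·cp / (η·t_res) = [115.5 × 1147 × 2201] / [784 × 243.689] = 1526.21 s⁻²
Take the square root: γ̇_max = √(1526.21) = 39.0667 s⁻¹
N_max = γ̇_max h / (πD) = 39.0667·0.0026/(π·0.0751) = 0.430517 rev/s → ×60 = 25.831 rpm

value=25.83 rpm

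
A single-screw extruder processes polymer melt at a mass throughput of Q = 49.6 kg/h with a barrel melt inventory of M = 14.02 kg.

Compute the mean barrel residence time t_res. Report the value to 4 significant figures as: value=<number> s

Q_s = Q / 3600 = 49.6 / 3600 = 0.0137778 kg/s
t_res = M / Q_s = 14.02 / 0.0137778 = 1017.58 s

value=1018. s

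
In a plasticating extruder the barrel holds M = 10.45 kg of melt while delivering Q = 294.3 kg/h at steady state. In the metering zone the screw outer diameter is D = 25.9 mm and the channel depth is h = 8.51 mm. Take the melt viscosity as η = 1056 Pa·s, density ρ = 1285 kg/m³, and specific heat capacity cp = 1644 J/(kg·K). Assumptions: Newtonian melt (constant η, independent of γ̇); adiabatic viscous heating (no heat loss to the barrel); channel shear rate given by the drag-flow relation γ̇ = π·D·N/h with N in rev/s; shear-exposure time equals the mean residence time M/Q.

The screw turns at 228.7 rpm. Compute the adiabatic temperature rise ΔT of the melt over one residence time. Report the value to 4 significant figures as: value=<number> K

value=84.87 K

Q_s = Q / 3600 = 294.3 / 3600 = 0.08175 kg/s
t_res = M / Q_s = 10.45 ÷ 0.08175 = 127.829 s
Geometry in metres: D = 25.9 mm → 0.0259 m, h = 8.51 mm → 0.00851 m; screw speed N = 228.7 rpm = 3.81167 rev/s
γ̇ = π·D·N / h = π · 0.0259 · 3.81167 / 0.00851 = 36.4448 s⁻¹
Adiabatic rise: ΔT = η γ̇² t_res / (ρ cp) = 1056·(36.4448)²·127.829 / (1285·1644) = 84.8706 K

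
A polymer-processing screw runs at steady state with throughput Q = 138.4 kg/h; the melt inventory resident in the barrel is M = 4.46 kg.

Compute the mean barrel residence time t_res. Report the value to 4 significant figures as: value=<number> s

value=116.0 s

Convert throughput: Q = 138.4 kg/h = 138.4/3600 = 0.0384444 kg/s
t_res = M / Q_s = 4.46 / 0.0384444 = 116.012 s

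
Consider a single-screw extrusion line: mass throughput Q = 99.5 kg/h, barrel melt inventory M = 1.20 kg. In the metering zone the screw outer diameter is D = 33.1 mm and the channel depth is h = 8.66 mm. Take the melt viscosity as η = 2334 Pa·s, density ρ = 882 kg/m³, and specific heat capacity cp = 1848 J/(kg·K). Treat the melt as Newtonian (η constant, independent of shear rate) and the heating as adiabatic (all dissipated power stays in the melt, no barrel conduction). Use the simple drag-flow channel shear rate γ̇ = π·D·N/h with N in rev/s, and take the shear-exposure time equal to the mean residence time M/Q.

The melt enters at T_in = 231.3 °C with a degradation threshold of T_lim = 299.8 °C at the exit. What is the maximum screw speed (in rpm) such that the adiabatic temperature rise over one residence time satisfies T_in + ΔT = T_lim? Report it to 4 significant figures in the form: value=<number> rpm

Convert throughput: Q = 99.5 kg/h = 99.5/3600 = 0.0276389 kg/s
t_res = M / Q_s = 1.20 ÷ 0.0276389 = 43.4171 s
Convert to metres: D = 0.0331 m, h = 0.00866 m
Allowable rise: ΔT_a = T_lim − T_in = 299.8 − 231.3 = 68.5 K
γ̇_max² = ΔT_a·ρ·cp/(η·t_res) = 68.5·882·1848/(2334·43.4171) = 1101.79 s⁻²
γ̇_max = √1101.79 = 33.1933 s⁻¹
Solve γ̇ = πDN/h for N: N_max = γ̇_max·h/(π·D) = 33.1933 × 0.00866 / (π × 0.0331) = 2.76433 rev/s = 165.86 rpm

value=165.9 rpm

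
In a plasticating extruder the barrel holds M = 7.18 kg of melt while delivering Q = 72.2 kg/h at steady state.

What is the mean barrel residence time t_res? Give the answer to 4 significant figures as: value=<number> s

value=358.0 s

Q_s = Q / 3600 = 72.2 / 3600 = 0.0200556 kg/s
t_res = M / Q_s = 7.18 / 0.0200556 = 358.006 s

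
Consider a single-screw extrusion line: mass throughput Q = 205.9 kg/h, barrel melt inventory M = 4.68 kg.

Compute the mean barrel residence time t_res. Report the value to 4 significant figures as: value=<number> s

Convert throughput: Q = 205.9 kg/h = 205.9/3600 = 0.0571944 kg/s
t_res = M / Q_s = 4.68 ÷ 0.0571944 = 81.8261 s

value=81.83 s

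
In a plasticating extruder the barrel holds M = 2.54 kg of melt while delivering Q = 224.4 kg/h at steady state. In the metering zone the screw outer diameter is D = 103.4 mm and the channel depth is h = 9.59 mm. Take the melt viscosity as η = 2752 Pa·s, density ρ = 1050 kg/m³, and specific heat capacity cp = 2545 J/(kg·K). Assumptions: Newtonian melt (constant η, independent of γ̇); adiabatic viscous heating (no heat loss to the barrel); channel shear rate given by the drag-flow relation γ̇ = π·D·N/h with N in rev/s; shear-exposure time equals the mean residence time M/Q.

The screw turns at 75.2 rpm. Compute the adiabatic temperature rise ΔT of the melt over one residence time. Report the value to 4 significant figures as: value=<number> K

Q_s = Q / 3600 = 224.4 / 3600 = 0.0623333 kg/s
t_res = M / Q_s = 2.54 ÷ 0.0623333 = 40.7487 s
Geometry in metres: D = 103.4 mm → 0.1034 m, h = 9.59 mm → 0.00959 m; screw speed N = 75.2 rpm = 1.25333 rev/s
Shear rate: γ̇ = πDN/h = π·0.1034·1.25333/0.00959 = 42.454 s⁻¹
Adiabatic rise: ΔT = η γ̇² t_res / (ρ cp) = 2752·(42.454)²·40.7487 / (1050·2545) = 75.6348 K

value=75.63 K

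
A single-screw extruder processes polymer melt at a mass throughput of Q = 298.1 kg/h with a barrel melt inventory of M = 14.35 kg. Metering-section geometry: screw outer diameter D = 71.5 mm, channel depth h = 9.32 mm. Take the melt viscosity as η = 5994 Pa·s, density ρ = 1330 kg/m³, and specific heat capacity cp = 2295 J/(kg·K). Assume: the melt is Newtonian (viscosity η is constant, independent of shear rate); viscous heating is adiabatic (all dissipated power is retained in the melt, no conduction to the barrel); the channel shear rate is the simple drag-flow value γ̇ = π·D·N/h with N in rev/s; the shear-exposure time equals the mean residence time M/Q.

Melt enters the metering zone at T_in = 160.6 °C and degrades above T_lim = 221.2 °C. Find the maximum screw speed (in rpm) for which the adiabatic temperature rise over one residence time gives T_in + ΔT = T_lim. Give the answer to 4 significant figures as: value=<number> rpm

value=33.22 rpm

Q_s = Q / 3600 = 298.1 / 3600 = 0.0828056 kg/s
Mean residence time: t_res = M/Q_s = 14.35 kg / 0.0828056 kg/s = 173.298 s
D = 71.5 mm = 0.0715 m;  h = 9.32 mm = 0.00932 m
ΔT_a = T_lim − T_in = 221.2 °C − 160.6 °C = 60.6 K
Invert ΔT = ηγ̇²t_res/(ρcp) for γ̇: γ̇_max² = ΔT_a ρ cp / (η t_res) = 60.6·1330·2295 / (5994·173.298) = 178.073 s⁻²
γ̇_max = sqrt(178.073) = 13.3444 s⁻¹
N_max = γ̇_max h / (πD) = 13.3444·0.00932/(π·0.0715) = 0.55368 rev/s → ×60 = 33.2208 rpm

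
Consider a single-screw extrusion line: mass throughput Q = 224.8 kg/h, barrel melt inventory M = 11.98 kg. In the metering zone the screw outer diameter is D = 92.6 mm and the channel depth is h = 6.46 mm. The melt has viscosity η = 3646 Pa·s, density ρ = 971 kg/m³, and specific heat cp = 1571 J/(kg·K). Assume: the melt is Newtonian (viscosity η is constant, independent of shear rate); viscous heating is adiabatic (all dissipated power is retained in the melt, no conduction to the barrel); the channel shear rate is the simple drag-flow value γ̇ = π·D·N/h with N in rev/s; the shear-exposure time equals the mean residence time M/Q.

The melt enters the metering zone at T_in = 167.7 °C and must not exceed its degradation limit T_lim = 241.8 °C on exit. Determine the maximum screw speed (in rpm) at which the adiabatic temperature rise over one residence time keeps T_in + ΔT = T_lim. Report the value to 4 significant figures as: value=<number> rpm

value=16.94 rpm

Throughput in SI: Q_s = 224.8 kg/h ÷ 3600 s/h = 0.0624444 kg/s
t_res = M / Q_s = 11.98 / 0.0624444 = 191.851 s
D = 92.6 mm = 0.0926 m;  h = 6.46 mm = 0.00646 m
Allowable rise: ΔT_a = T_lim − T_in = 241.8 − 167.7 = 74.1 K
γ̇_max² = ΔT_a·ρ·cp / (η·t_res) = [74.1 × 971 × 1571] / [3646 × 191.851] = 161.597 s⁻²
Take the square root: γ̇_max = √(161.597) = 12.7121 s⁻¹
N_max = γ̇_max·h / (π·D) = 12.7121 · 0.00646 / (π · 0.0926) = 0.282286 rev/s = 16.9371 rpm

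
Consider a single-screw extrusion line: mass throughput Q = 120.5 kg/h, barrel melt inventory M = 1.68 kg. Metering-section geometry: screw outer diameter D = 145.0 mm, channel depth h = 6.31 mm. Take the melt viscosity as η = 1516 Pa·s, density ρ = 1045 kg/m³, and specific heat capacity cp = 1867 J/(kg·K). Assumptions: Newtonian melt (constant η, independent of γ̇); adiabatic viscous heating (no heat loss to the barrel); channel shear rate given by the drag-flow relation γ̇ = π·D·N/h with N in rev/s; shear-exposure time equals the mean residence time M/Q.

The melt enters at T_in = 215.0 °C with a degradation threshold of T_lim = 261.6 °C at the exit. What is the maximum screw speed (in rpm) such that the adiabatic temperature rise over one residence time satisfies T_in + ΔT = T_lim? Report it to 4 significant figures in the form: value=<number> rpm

value=28.73 rpm

Convert throughput: Q = 120.5 kg/h = 120.5/3600 = 0.0334722 kg/s
Mean residence time: t_res = M/Q_s = 1.68 kg / 0.0334722 kg/s = 50.1909 s
Geometry in SI: D = 145.0 mm → 0.145 m, h = 6.31 mm → 0.00631 m
Allowable rise: ΔT_a = T_lim − T_in = 261.6 − 215.0 = 46.6 K
γ̇_max² = ΔT_a·ρ·cp/(η·t_res) = 46.6·1045·1867/(1516·50.1909) = 1194.88 s⁻²
γ̇_max = √1194.88 = 34.567 s⁻¹
N_max = γ̇_max·h / (π·D) = 34.567 · 0.00631 / (π · 0.145) = 0.478821 rev/s = 28.7292 rpm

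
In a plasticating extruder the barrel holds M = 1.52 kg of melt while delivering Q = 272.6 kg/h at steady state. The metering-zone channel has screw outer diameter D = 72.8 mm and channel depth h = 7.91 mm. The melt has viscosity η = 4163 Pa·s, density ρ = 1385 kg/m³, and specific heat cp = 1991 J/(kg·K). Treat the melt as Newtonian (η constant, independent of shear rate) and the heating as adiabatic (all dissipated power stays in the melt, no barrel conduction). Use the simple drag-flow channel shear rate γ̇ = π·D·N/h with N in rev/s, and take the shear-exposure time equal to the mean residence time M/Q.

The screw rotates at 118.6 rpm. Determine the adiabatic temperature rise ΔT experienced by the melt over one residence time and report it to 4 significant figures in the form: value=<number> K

value=98.99 K

Convert throughput: Q = 272.6 kg/h = 272.6/3600 = 0.0757222 kg/s
Mean residence time: t_res = M/Q_s = 1.52 kg / 0.0757222 kg/s = 20.0734 s
Convert to SI: D = 0.0728 m, h = 0.00791 m, N = 118.6/60 = 1.97667 rev/s
Shear rate: γ̇ = πDN/h = π·0.0728·1.97667/0.00791 = 57.1529 s⁻¹
ΔT = η·γ̇²·t_res / (ρ·cp) = 4163 · (57.1529)² · 20.0734 / (1385 · 1991) = 98.9879 K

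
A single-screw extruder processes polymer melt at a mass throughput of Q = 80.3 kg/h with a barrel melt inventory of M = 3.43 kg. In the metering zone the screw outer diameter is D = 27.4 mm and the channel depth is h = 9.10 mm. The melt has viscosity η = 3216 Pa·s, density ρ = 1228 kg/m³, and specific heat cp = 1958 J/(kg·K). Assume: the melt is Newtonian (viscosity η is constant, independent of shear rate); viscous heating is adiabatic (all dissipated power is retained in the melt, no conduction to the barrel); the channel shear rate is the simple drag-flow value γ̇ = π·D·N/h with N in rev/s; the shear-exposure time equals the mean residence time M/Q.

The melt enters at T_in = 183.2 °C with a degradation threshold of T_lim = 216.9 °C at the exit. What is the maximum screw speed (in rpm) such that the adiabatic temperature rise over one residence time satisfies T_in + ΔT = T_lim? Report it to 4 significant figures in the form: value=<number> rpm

value=81.19 rpm

Throughput in SI: Q_s = 80.3 kg/h ÷ 3600 s/h = 0.0223056 kg/s
t_res = M / Q_s = 3.43 / 0.0223056 = 153.773 s
D = 27.4 mm = 0.0274 m;  h = 9.10 mm = 0.0091 m
ΔT_a = T_lim − T_in = 216.9 − 183.2 = 33.7 K
γ̇_max² = ΔT_a·ρ·cp/(η·t_res) = 33.7·1228·1958/(3216·153.773) = 163.849 s⁻²
γ̇_max = sqrt(163.849) = 12.8004 s⁻¹
N_max = γ̇_max·h / (π·D) = 12.8004 · 0.0091 / (π · 0.0274) = 1.3532 rev/s = 81.1922 rpm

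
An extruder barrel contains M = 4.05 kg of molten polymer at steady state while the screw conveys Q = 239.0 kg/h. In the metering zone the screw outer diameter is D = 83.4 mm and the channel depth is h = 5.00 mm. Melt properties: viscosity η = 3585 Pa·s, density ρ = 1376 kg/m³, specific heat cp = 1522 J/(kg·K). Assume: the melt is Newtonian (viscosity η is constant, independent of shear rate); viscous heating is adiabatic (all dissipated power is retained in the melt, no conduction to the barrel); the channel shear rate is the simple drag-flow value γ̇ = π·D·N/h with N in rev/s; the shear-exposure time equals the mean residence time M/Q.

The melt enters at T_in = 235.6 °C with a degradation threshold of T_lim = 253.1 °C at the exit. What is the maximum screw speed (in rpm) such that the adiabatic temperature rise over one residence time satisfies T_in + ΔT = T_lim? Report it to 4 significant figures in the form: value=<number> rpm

value=14.82 rpm

Q_s = Q / 3600 = 239.0 / 3600 = 0.0663889 kg/s
Mean residence time: t_res = M/Q_s = 4.05 kg / 0.0663889 kg/s = 61.0042 s
Convert to metres: D = 0.0834 m, h = 0.005 m
ΔT_a = T_lim − T_in = 253.1 °C − 235.6 °C = 17.5 K
γ̇_max² = ΔT_a·ρ·cp/(η·t_res) = 17.5·1376·1522/(3585·61.0042) = 167.58 s⁻²
Take the square root: γ̇_max = √(167.58) = 12.9453 s⁻¹
N_max = γ̇_max·h / (π·D) = 12.9453 · 0.005 / (π · 0.0834) = 0.247039 rev/s = 14.8223 rpm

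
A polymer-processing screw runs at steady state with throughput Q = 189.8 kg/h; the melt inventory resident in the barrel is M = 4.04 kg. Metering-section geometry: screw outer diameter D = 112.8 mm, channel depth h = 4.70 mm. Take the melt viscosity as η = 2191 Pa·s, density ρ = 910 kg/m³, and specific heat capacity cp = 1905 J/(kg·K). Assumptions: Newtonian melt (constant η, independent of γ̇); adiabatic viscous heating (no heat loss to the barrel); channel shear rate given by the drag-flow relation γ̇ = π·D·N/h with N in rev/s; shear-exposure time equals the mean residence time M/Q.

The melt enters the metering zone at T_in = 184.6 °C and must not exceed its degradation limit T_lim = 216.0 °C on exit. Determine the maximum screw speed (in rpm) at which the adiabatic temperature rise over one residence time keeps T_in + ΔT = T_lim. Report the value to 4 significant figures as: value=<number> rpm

value=14.33 rpm

Throughput in SI: Q_s = 189.8 kg/h ÷ 3600 s/h = 0.0527222 kg/s
t_res = M / Q_s = 4.04 ÷ 0.0527222 = 76.628 s
D = 112.8 mm = 0.1128 m;  h = 4.70 mm = 0.0047 m
ΔT_a = T_lim − T_in = 216.0 − 184.6 = 31.4 K
γ̇_max² = ΔT_a·ρ·cp/(η·t_res) = 31.4·910·1905/(2191·76.628) = 324.217 s⁻²
γ̇_max = sqrt(324.217) = 18.006 s⁻¹
N_max = γ̇_max h / (πD) = 18.006·0.0047/(π·0.1128) = 0.238812 rev/s → ×60 = 14.3287 rpm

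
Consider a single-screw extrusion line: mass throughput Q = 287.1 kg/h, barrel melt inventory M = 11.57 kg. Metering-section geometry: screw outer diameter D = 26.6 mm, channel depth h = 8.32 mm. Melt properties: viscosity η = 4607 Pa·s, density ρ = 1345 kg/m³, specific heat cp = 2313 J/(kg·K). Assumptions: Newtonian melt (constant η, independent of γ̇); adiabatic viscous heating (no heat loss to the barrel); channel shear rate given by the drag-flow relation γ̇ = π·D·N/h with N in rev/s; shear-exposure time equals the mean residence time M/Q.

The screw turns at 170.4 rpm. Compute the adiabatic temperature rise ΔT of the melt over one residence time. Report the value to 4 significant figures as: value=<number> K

value=174.8 K

Convert throughput: Q = 287.1 kg/h = 287.1/3600 = 0.07975 kg/s
t_res = M / Q_s = 11.57 ÷ 0.07975 = 145.078 s
Convert to SI: D = 0.0266 m, h = 0.00832 m, N = 170.4/60 = 2.84 rev/s
γ̇ = π·D·N / h = π · 0.0266 · 2.84 / 0.00832 = 28.5251 s⁻¹
ΔT = η·γ̇²·t_res/(ρ·cp) = [4607 × 28.5251² × 145.078] / [1345 × 2313] = 174.814 K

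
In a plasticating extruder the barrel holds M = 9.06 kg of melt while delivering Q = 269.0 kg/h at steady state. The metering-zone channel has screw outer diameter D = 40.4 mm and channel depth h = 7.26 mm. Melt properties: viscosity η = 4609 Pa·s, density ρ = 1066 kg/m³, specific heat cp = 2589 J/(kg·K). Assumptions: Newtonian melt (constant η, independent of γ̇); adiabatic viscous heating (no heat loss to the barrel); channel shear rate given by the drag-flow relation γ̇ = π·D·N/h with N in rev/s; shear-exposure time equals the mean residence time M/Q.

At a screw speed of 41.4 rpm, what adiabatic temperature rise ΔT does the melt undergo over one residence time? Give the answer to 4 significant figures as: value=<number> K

value=29.46 K

Convert throughput: Q = 269.0 kg/h = 269.0/3600 = 0.0747222 kg/s
t_res = M / Q_s = 9.06 ÷ 0.0747222 = 121.249 s
D = 40.4 mm = 0.0404 m;  h = 7.26 mm = 0.00726 m;  N = 41.4 rpm / 60 = 0.69 rev/s
γ̇ = π D N / h = (π)(0.0404)(0.69) / 0.00726 = 12.0627 s⁻¹
ΔT = η·γ̇²·t_res/(ρ·cp) = [4609 × 12.0627² × 121.249] / [1066 × 2589] = 29.4634 K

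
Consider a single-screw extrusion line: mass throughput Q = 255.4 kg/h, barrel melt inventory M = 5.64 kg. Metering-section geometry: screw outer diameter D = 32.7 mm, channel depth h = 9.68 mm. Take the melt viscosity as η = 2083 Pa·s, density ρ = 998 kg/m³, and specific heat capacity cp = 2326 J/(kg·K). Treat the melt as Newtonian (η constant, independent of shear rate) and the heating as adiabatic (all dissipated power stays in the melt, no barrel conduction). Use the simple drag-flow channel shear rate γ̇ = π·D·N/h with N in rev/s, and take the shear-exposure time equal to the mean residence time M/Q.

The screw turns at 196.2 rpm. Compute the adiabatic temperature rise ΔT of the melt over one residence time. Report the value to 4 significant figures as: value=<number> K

Q_s = Q / 3600 = 255.4 / 3600 = 0.0709444 kg/s
t_res = M / Q_s = 5.64 ÷ 0.0709444 = 79.4988 s
D = 32.7 mm = 0.0327 m;  h = 9.68 mm = 0.00968 m;  N = 196.2 rpm / 60 = 3.27 rev/s
Shear rate: γ̇ = πDN/h = π·0.0327·3.27/0.00968 = 34.7032 s⁻¹
Adiabatic rise: ΔT = η γ̇² t_res / (ρ cp) = 2083·(34.7032)²·79.4988 / (998·2326) = 85.9112 K

value=85.91 K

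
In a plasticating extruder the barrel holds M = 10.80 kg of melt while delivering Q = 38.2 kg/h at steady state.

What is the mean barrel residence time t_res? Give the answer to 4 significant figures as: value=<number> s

value=1018. s

Throughput in SI: Q_s = 38.2 kg/h ÷ 3600 s/h = 0.0106111 kg/s
Mean residence time: t_res = M/Q_s = 10.80 kg / 0.0106111 kg/s = 1017.8 s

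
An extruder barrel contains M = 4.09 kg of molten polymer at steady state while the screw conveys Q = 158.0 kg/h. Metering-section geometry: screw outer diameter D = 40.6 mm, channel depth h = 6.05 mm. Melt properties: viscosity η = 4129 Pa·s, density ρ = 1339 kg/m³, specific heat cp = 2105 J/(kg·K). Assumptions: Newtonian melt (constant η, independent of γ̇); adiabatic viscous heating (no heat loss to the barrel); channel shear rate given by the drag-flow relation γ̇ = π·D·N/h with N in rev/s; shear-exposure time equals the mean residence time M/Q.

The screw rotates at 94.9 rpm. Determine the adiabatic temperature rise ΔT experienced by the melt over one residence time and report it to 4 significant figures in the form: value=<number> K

Convert throughput: Q = 158.0 kg/h = 158.0/3600 = 0.0438889 kg/s
Mean residence time: t_res = M/Q_s = 4.09 kg / 0.0438889 kg/s = 93.1899 s
Geometry in metres: D = 40.6 mm → 0.0406 m, h = 6.05 mm → 0.00605 m; screw speed N = 94.9 rpm = 1.58167 rev/s
γ̇ = π D N / h = (π)(0.0406)(1.58167) / 0.00605 = 33.3454 s⁻¹
ΔT = η·γ̇²·t_res/(ρ·cp) = [4129 × 33.3454² × 93.1899] / [1339 × 2105] = 151.793 K

value=151.8 K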